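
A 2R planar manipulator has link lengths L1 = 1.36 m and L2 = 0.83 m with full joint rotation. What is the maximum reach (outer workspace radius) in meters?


r_max = L1 + L2 = 1.36 + 0.83 = 2.1900

2.1900 m


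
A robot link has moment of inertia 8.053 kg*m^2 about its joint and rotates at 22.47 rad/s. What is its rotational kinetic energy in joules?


KE = (1/2)*I*omega^2 = 0.5*8.053*22.47^2 = 2032.9835

2032.9835 J


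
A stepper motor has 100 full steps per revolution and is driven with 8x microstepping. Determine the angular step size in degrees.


step = 360/(100*8) = 360/800 = 0.4500

0.4500 degrees


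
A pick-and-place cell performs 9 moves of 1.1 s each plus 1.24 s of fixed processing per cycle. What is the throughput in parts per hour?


T_cycle = 9*1.1 + 1.24 = 11.1400 s
rate = 3600/T = 323.1598

323.1598 parts/hour


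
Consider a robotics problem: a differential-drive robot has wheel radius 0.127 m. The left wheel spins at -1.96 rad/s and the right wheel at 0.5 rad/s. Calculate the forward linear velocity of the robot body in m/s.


v = r*(wR + wL)/2 = 0.127*(0.5 + -1.96)/2 = -0.0927

-0.0927 m/s


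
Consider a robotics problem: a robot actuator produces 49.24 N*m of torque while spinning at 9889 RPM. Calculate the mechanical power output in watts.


omega = 9889 * 2*pi/60 = 1035.573658 rad/s
P = tau * omega = 49.24 * 1035.573658 = 50991.6469

50991.6469 W


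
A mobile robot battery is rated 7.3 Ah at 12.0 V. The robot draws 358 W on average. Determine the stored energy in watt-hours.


E = capacity * V = 7.3*12.0 = 87.6000

87.6000 Wh


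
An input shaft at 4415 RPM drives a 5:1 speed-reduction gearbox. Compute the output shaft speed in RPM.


omega_out = omega_in / N = 4415 / 5 = 883.0000

883.0000 RPM


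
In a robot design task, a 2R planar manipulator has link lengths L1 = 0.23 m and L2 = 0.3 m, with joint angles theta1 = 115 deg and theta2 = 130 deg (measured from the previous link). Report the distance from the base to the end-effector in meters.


x = L1*cos(th1) + L2*cos(th1+th2) = -0.223988
y = L1*sin(th1) + L2*sin(th1+th2) = -0.063442
d = sqrt(x^2 + y^2) = sqrt(0.050171 + 0.004025) = 0.2328

0.2328 m


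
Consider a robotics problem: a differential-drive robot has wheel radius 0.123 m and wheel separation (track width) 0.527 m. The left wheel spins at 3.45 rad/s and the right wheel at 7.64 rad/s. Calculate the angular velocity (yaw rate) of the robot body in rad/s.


omega = r*(wR - wL)/L = 0.123*(7.64 - (3.45))/0.527 = 0.9779

0.9779 rad/s


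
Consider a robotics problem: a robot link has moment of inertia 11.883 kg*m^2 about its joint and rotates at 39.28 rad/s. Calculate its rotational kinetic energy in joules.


KE = (1/2)*I*omega^2 = 0.5*11.883*39.28^2 = 9167.2497

9167.2497 J


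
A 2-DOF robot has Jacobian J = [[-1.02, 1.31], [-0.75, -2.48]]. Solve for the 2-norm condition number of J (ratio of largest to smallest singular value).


JJ^T eigenvalues: trace(JJ^T) = 9.4694, det(JJ^T) = det(J)^2 = 12.33484641
s_max^2 = (9.4694 + sqrt(40.33015072))/2 = 7.91000120
s_min^2 = (9.4694 - sqrt(40.33015072))/2 = 1.55939880
kappa = s_max/s_min = sqrt(7.91000120/1.55939880) = 2.2522

2.2522


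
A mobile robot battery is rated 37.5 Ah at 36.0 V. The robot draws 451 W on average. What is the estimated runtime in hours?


E = 37.5*36.0 = 1350.0000 Wh
t = E/P = 1350.0000/451 = 2.9933

2.9933 hours


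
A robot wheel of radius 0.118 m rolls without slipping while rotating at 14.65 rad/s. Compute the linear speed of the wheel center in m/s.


v = omega * r = 14.65 * 0.118 = 1.7287

1.7287 m/s


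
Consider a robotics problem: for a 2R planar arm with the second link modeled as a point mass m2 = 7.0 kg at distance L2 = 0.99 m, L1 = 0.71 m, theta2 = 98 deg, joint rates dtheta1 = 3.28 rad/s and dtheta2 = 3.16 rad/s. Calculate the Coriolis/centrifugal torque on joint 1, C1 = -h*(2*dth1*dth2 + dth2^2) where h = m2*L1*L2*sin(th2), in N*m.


h = m2*L1*L2*sin(th2) = 7.0*0.71*0.99*sin(98 deg) = 4.872416
C1 = -h*(2*3.28*3.16 + 3.16^2) = -4.872416*30.7152 = -149.6572

-149.6572 N*m


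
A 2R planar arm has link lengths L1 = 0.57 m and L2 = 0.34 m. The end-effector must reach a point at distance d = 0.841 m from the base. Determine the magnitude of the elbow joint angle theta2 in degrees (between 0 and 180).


cos(th2) = (d^2 - L1^2 - L2^2)/(2*L1*L2) = (0.841^2 - 0.57^2 - 0.34^2)/(2*0.57*0.34) = 0.68828947
th2 = acos(0.68828947) = 46.5051 deg

46.5051 degrees


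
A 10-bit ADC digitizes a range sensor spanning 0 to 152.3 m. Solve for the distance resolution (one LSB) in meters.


res = range / 2^n = 152.3/2^10 = 152.3/1024 = 0.1487

0.1487 m


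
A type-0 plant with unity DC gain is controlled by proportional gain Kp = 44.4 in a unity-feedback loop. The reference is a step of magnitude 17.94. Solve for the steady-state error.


e_ss = R/(1 + Kp) = 17.94/(1 + 44.4) = 17.94/45.4000 = 0.3952

0.3952


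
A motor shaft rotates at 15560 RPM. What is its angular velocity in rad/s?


omega = 15560 * 2*pi/60 = 1629.4394

1629.4394 rad/s


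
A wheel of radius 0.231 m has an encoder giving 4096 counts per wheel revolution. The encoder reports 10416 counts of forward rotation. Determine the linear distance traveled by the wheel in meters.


revs = 10416/4096 = 2.542969
d = revs * 2*pi*r = 2.542969 * 2*pi*0.231 = 3.6909

3.6909 m


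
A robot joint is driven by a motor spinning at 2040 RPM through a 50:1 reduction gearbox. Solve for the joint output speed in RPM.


omega_joint = omega_motor / N = 2040 / 50 = 40.8000

40.8000 RPM


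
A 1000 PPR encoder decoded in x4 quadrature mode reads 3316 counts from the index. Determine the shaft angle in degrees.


angle = counts * 360 / (PPR*4) = 3316 * 360 / 4000 = 298.4400

298.4400 degrees


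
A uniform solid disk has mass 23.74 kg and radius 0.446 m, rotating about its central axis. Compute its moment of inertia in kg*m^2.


I = (1/2)*m*R^2 = 0.5*23.74*0.446^2 = 2.3611

2.3611 kg*m^2


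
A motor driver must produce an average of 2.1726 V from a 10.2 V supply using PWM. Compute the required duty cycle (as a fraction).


D = V_avg/V_supply = 2.1726/10.2 = 0.2130

0.2130


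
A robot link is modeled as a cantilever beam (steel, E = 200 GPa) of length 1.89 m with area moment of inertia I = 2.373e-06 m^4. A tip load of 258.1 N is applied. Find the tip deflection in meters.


delta = F*L^3/(3*E*I) = 258.1*1.89^3/(3*2.000e+11*2.373e-06)
      = 1742.5025289/1423800 = 0.0012

0.0012 m


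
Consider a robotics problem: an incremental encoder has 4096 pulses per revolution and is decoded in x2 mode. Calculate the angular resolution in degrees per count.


resolution = 360 / (PPR * 2) = 360 / 8192 = 0.0439

0.0439 degrees


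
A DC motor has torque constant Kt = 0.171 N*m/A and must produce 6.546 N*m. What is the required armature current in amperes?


I = tau / Kt = 6.546/0.171 = 38.2807

38.2807 A


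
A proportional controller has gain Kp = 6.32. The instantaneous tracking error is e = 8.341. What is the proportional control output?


u_P = Kp * e = 6.32 * 8.341 = 52.7151

52.7151


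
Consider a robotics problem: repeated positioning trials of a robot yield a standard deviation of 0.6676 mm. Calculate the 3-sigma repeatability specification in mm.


repeatability = 3*sigma = 3*0.6676 = 2.0028

2.0028 mm


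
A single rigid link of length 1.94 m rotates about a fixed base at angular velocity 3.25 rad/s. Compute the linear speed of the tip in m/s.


v = L*omega = 1.94 * 3.25 = 6.3050

6.3050 m/s


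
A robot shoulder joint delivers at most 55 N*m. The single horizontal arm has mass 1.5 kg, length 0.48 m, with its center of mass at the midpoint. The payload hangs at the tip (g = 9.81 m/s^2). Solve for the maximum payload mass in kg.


tau_arm = m_arm*g*(L/2) = 1.5*9.81*0.48/2 = 3.5316 N*m
tau_payload = tau_max - tau_arm = 55 - 3.5316 = 51.4684
m_payload = tau_payload / (g*L) = 51.4684 / (9.81*0.48) = 10.9303

10.9303 kg


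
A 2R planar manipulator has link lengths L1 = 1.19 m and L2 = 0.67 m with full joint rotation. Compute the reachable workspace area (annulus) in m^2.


r_max = L1 + L2 = 1.8600, r_min = |L1 - L2| = 0.5200
A = pi*(r_max^2 - r_min^2) = pi*(3.4596 - 0.2704) = 10.0192

10.0192 m^2


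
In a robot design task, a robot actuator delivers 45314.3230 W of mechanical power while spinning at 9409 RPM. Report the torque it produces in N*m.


omega = 9409 * 2*pi/60 = 985.308176 rad/s
tau = P / omega = 45314.3230 / 985.308176 = 45.9900

45.9900 N*m


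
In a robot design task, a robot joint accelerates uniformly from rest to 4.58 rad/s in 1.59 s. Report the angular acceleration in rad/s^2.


alpha = delta_omega / t = 4.58 / 1.59 = 2.8805

2.8805 rad/s^2


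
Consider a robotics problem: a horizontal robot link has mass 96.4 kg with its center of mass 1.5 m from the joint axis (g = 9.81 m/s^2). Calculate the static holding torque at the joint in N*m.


tau = m*g*L = 96.4 * 9.81 * 1.5 = 1418.5260

1418.5260 N*m


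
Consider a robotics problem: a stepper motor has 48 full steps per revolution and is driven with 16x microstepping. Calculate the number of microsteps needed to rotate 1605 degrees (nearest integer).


step_size = 360/(48*16) = 360/768 = 0.468750 deg
n = 1605/(360/768) = 1605*768/360 = 3424

3424 steps


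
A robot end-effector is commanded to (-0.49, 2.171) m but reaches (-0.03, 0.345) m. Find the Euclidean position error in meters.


dx = -0.03 - (-0.49) = 0.4600, dy = 0.345 - (2.171) = -1.8260
err = sqrt(0.211600 + 3.334276) = 1.8830

1.8830 m


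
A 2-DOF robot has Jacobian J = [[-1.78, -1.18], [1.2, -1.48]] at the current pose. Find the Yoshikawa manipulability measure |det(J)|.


det(J) = -1.78*-1.48 - (-1.18)*(1.2) = 4.0504
|det(J)| = 4.0504

4.0504


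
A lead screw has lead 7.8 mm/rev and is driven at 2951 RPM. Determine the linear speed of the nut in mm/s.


v = lead * (RPM/60) = 7.8*2951/60 = 383.6300

383.6300 mm/s


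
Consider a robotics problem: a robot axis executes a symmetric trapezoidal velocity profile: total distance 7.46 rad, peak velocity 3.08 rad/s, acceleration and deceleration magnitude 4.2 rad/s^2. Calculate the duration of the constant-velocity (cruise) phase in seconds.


t_acc = v/a = 0.733333 s, d_acc = v^2/(2a) = 1.129333 rad each
d_cruise = 7.46 - 2*1.129333 = 5.201334 rad
t_cruise = d_cruise/v = 5.201334/3.08 = 1.6887

1.6887 s


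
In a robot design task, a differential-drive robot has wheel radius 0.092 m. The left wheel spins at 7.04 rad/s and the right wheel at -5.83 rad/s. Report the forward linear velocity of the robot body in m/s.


v = r*(wR + wL)/2 = 0.092*(-5.83 + 7.04)/2 = 0.0557

0.0557 m/s


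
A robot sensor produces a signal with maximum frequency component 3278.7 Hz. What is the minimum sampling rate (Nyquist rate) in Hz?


f_s,min = 2*f_max = 2*3278.7 = 6557.4000

6557.4000 Hz


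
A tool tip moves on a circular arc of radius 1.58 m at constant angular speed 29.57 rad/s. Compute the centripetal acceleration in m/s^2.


a_c = omega^2 * r = 29.57^2 * 1.58 = 1381.5281

1381.5281 m/s^2


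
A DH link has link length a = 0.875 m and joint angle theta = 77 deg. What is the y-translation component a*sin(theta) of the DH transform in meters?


a*sin(theta) = 0.875*sin(77 deg) = 0.8526

0.8526 m


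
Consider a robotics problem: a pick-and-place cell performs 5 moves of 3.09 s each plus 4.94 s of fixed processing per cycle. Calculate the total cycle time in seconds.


T = 5*3.09 + 4.94 = 20.3900

20.3900 s


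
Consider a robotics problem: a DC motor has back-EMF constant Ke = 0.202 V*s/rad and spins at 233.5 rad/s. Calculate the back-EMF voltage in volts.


V_emf = Ke * omega = 0.202*233.5 = 47.1670

47.1670 V


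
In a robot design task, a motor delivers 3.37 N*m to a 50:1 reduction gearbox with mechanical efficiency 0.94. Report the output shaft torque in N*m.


tau_out = tau_in * N * eta = 3.37 * 50 * 0.94 = 158.3900

158.3900 N*m


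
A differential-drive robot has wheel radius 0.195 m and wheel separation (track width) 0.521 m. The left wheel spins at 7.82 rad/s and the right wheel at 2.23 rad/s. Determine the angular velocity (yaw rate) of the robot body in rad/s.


omega = r*(wR - wL)/L = 0.195*(2.23 - (7.82))/0.521 = -2.0922

-2.0922 rad/s


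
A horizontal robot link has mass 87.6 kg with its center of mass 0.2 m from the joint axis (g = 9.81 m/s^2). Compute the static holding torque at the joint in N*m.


tau = m*g*L = 87.6 * 9.81 * 0.2 = 171.8712

171.8712 N*m


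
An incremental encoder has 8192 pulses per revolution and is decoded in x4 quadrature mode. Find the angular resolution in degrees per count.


resolution = 360 / (PPR * 4) = 360 / 32768 = 0.0110

0.0110 degrees


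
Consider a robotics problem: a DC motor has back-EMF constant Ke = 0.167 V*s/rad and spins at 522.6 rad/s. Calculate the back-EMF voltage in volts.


V_emf = Ke * omega = 0.167*522.6 = 87.2742

87.2742 V


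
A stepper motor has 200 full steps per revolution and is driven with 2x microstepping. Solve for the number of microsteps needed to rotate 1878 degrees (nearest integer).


step_size = 360/(200*2) = 360/400 = 0.900000 deg
n = 1878/(360/400) = 1878*400/360 = 2086.6667 -> 2087

2087 steps


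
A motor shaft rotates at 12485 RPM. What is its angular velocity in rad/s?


omega = 12485 * 2*pi/60 = 1307.4261

1307.4261 rad/s


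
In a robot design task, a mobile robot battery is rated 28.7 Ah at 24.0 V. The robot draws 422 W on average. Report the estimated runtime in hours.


E = 28.7*24.0 = 688.8000 Wh
t = E/P = 688.8000/422 = 1.6322

1.6322 hours


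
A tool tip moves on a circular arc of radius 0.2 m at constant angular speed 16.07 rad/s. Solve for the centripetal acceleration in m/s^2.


a_c = omega^2 * r = 16.07^2 * 0.2 = 51.6490

51.6490 m/s^2


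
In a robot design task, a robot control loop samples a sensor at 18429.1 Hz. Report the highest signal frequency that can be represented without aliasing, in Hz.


f_max = f_s/2 = 18429.1/2 = 9214.5500

9214.5500 Hz


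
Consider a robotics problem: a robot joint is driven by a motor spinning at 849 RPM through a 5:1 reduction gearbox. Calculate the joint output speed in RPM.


omega_joint = omega_motor / N = 849 / 5 = 169.8000

169.8000 RPM


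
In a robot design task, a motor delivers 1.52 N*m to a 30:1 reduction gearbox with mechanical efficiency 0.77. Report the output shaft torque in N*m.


tau_out = tau_in * N * eta = 1.52 * 30 * 0.77 = 35.1120

35.1120 N*m


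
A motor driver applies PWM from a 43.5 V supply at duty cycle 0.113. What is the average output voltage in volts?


V_avg = V_supply * D = 43.5*0.113 = 4.9155

4.9155 V


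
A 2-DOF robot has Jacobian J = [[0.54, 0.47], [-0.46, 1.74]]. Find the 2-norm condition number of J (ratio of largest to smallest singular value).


JJ^T eigenvalues: trace(JJ^T) = 3.7517, det(JJ^T) = det(J)^2 = 1.33587364
s_max^2 = (3.7517 + sqrt(8.73175833))/2 = 3.35332744
s_min^2 = (3.7517 - sqrt(8.73175833))/2 = 0.39837256
kappa = s_max/s_min = sqrt(3.35332744/0.39837256) = 2.9013

2.9013


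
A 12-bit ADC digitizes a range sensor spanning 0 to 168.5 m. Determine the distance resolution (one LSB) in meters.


res = range / 2^n = 168.5/2^12 = 168.5/4096 = 0.0411

0.0411 m


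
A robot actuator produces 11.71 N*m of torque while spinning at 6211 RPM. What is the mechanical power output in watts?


omega = 6211 * 2*pi/60 = 650.414399 rad/s
P = tau * omega = 11.71 * 650.414399 = 7616.3526

7616.3526 W


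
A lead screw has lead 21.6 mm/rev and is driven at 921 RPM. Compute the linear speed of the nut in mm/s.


v = lead * (RPM/60) = 21.6*921/60 = 331.5600

331.5600 mm/s


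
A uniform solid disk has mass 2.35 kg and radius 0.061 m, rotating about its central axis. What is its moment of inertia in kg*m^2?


I = (1/2)*m*R^2 = 0.5*2.35*0.061^2 = 0.0044

0.0044 kg*m^2


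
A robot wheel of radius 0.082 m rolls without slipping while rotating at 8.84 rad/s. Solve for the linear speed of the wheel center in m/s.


v = omega * r = 8.84 * 0.082 = 0.7249

0.7249 m/s


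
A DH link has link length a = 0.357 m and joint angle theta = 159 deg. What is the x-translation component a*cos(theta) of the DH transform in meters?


a*cos(theta) = 0.357*cos(159 deg) = -0.3333

-0.3333 m


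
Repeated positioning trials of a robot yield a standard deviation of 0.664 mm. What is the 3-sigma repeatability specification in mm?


repeatability = 3*sigma = 3*0.664 = 1.9920

1.9920 mm


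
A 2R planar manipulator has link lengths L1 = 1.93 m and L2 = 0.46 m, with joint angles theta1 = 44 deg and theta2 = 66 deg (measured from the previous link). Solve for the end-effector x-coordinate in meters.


x = L1*cos(th1) + L2*cos(th1+th2) = 1.93*cos(44 deg) + 0.46*cos(110 deg) = 1.2310

1.2310 m


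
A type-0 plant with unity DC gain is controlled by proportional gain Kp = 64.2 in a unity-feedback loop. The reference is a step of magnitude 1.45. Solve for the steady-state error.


e_ss = R/(1 + Kp) = 1.45/(1 + 64.2) = 1.45/65.2000 = 0.0222

0.0222


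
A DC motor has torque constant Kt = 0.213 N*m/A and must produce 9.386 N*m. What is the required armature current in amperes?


I = tau / Kt = 9.386/0.213 = 44.0657

44.0657 A


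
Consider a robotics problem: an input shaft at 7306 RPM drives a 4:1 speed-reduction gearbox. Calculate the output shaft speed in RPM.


omega_out = omega_in / N = 7306 / 4 = 1826.5000

1826.5000 RPM


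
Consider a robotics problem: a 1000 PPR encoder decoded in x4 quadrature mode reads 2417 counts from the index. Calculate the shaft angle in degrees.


angle = counts * 360 / (PPR*4) = 2417 * 360 / 4000 = 217.5300

217.5300 degrees


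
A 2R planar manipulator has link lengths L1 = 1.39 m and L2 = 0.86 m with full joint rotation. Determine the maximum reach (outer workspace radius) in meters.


r_max = L1 + L2 = 1.39 + 0.86 = 2.2500

2.2500 m


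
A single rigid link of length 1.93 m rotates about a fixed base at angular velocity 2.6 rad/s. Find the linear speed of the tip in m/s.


v = L*omega = 1.93 * 2.6 = 5.0180

5.0180 m/s


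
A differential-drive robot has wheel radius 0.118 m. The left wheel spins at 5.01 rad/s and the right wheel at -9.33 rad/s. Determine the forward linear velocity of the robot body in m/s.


v = r*(wR + wL)/2 = 0.118*(-9.33 + 5.01)/2 = -0.2549

-0.2549 m/s


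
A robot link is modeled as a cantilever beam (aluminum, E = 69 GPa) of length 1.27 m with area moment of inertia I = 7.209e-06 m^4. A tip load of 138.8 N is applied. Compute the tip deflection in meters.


delta = F*L^3/(3*E*I) = 138.8*1.27^3/(3*6.900e+10*7.209e-06)
      = 284.3155604/1492263 = 1.9053e-04

1.9053e-04 m


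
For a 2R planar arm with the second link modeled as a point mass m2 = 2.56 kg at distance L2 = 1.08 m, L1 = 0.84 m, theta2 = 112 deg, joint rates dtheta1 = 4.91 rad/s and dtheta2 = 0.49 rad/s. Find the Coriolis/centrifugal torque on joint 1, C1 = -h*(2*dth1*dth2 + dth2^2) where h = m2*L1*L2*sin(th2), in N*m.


h = m2*L1*L2*sin(th2) = 2.56*0.84*1.08*sin(112 deg) = 2.153321
C1 = -h*(2*4.91*0.49 + 0.49^2) = -2.153321*5.0519 = -10.8784

-10.8784 N*m


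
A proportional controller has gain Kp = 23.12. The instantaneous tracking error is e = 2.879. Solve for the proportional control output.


u_P = Kp * e = 23.12 * 2.879 = 66.5625

66.5625


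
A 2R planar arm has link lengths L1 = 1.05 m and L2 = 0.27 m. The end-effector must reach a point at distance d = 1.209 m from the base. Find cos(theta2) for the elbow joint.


cos(th2) = (d^2 - L1^2 - L2^2)/(2*L1*L2) = (1.209^2 - 1.05^2 - 0.27^2)/(2*1.05*0.27) = 0.5049

0.5049


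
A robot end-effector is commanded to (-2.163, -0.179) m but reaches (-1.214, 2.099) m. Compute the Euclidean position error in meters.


dx = -1.214 - (-2.163) = 0.9490, dy = 2.099 - (-0.179) = 2.2780
err = sqrt(0.900601 + 5.189284) = 2.4678

2.4678 m


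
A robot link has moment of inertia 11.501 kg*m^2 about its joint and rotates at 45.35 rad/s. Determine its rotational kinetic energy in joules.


KE = (1/2)*I*omega^2 = 0.5*11.501*45.35^2 = 11826.6077

11826.6077 J


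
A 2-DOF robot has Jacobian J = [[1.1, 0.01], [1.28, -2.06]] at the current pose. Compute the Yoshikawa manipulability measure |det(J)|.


det(J) = 1.1*-2.06 - (0.01)*(1.28) = -2.2788
|det(J)| = 2.2788

2.2788


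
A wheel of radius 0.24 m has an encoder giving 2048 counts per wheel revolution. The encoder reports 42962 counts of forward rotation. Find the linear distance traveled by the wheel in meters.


revs = 42962/2048 = 20.977539
d = revs * 2*pi*r = 20.977539 * 2*pi*0.24 = 31.6334

31.6334 m


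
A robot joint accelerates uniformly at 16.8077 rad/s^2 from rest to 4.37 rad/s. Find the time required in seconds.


t = delta_omega / alpha = 4.37 / 16.8077 = 0.2600

0.2600 s


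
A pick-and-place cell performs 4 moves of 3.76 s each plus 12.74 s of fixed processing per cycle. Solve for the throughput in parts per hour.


T_cycle = 4*3.76 + 12.74 = 27.7800 s
rate = 3600/T = 129.5896

129.5896 parts/hour


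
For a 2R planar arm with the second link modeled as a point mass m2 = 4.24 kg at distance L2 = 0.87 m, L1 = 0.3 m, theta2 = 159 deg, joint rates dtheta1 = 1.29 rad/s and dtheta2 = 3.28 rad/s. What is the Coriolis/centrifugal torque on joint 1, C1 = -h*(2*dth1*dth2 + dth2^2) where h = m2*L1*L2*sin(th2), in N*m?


h = m2*L1*L2*sin(th2) = 4.24*0.3*0.87*sin(159 deg) = 0.396584
C1 = -h*(2*1.29*3.28 + 3.28^2) = -0.396584*19.2208 = -7.6227

-7.6227 N*m


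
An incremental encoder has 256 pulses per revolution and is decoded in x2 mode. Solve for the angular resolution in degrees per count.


resolution = 360 / (PPR * 2) = 360 / 512 = 0.7031

0.7031 degrees


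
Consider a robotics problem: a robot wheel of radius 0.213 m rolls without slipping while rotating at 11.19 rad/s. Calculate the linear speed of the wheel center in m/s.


v = omega * r = 11.19 * 0.213 = 2.3835

2.3835 m/s


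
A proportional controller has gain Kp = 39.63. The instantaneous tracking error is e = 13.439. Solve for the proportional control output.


u_P = Kp * e = 39.63 * 13.439 = 532.5876

532.5876


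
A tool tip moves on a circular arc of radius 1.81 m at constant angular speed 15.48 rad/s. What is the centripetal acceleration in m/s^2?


a_c = omega^2 * r = 15.48^2 * 1.81 = 433.7310

433.7310 m/s^2


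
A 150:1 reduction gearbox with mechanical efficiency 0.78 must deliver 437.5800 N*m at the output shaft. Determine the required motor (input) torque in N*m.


tau_in = tau_out / (N * eta) = 437.5800 / (150 * 0.78) = 3.7400

3.7400 N*m


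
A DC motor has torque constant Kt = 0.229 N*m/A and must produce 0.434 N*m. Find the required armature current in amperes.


I = tau / Kt = 0.434/0.229 = 1.8952

1.8952 A


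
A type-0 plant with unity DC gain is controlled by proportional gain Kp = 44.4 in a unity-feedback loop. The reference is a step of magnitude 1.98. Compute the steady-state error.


e_ss = R/(1 + Kp) = 1.98/(1 + 44.4) = 1.98/45.4000 = 0.0436

0.0436


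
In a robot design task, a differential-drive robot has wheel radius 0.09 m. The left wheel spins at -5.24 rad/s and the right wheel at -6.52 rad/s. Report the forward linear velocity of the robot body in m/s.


v = r*(wR + wL)/2 = 0.09*(-6.52 + -5.24)/2 = -0.5292

-0.5292 m/s


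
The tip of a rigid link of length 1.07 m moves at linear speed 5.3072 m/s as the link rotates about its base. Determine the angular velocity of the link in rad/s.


omega = v / L = 5.3072 / 1.07 = 4.9600

4.9600 rad/s


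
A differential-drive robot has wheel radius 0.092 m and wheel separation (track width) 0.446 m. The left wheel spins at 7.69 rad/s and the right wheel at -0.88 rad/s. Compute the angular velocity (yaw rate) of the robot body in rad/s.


omega = r*(wR - wL)/L = 0.092*(-0.88 - (7.69))/0.446 = -1.7678

-1.7678 rad/s


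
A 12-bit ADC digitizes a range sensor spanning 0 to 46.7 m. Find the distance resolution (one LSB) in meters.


res = range / 2^n = 46.7/2^12 = 46.7/4096 = 0.0114

0.0114 m


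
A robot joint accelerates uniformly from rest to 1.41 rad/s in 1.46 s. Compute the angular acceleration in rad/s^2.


alpha = delta_omega / t = 1.41 / 1.46 = 0.9658

0.9658 rad/s^2


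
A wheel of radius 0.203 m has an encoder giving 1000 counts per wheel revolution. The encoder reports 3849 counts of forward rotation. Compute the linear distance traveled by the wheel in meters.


revs = 3849/1000 = 3.849000
d = revs * 2*pi*r = 3.849000 * 2*pi*0.203 = 4.9093

4.9093 m


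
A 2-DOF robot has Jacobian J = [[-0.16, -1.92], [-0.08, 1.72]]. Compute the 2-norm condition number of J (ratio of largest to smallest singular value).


JJ^T eigenvalues: trace(JJ^T) = 6.6768, det(JJ^T) = det(J)^2 = 0.18386944
s_max^2 = (6.6768 + sqrt(43.84418048))/2 = 6.64914691
s_min^2 = (6.6768 - sqrt(43.84418048))/2 = 0.02765309
kappa = s_max/s_min = sqrt(6.64914691/0.02765309) = 15.5064

15.5064


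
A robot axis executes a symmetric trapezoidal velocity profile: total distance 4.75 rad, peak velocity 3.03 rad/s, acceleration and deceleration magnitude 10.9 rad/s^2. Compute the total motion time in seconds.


t_acc = v/a = 3.03/10.9 = 0.277982 s
d_acc = v^2/(2a) = 0.421142 rad (each ramp)
d_cruise = 4.75 - 2*0.421142 = 3.907716 rad
t_cruise = 3.907716/3.03 = 1.289675 s
t_total = 2*0.277982 + 1.289675 = 1.8456

1.8456 s


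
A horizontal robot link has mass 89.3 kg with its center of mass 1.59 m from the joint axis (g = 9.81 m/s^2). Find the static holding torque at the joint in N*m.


tau = m*g*L = 89.3 * 9.81 * 1.59 = 1392.8925

1392.8925 N*m


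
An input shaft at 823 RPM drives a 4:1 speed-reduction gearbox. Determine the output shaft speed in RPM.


omega_out = omega_in / N = 823 / 4 = 205.7500

205.7500 RPM


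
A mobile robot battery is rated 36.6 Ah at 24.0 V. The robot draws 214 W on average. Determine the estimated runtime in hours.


E = 36.6*24.0 = 878.4000 Wh
t = E/P = 878.4000/214 = 4.1047

4.1047 hours


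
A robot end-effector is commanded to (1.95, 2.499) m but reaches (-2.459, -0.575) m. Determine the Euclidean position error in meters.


dx = -2.459 - (1.95) = -4.4090, dy = -0.575 - (2.499) = -3.0740
err = sqrt(19.439281 + 9.449476) = 5.3748

5.3748 m


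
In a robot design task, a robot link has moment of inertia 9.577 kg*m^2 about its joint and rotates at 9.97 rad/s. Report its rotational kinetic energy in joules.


KE = (1/2)*I*omega^2 = 0.5*9.577*9.97^2 = 475.9812

475.9812 J


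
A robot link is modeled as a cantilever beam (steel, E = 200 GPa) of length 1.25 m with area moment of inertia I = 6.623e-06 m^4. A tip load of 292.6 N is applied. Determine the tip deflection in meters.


delta = F*L^3/(3*E*I) = 292.6*1.25^3/(3*2.000e+11*6.623e-06)
      = 571.484375/3973800 = 1.4381e-04

1.4381e-04 m


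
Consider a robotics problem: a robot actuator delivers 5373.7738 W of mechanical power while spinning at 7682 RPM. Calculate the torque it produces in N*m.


omega = 7682 * 2*pi/60 = 804.457159 rad/s
tau = P / omega = 5373.7738 / 804.457159 = 6.6800

6.6800 N*m


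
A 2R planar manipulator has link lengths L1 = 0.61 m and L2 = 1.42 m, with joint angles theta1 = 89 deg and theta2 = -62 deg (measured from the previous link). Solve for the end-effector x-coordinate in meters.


x = L1*cos(th1) + L2*cos(th1+th2) = 0.61*cos(89 deg) + 1.42*cos(27 deg) = 1.2759

1.2759 m


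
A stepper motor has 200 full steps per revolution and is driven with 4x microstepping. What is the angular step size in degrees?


step = 360/(200*4) = 360/800 = 0.4500

0.4500 degrees


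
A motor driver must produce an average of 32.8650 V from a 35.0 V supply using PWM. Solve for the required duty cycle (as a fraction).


D = V_avg/V_supply = 32.8650/35.0 = 0.9390

0.9390


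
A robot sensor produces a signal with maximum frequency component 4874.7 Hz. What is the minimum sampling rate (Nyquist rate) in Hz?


f_s,min = 2*f_max = 2*4874.7 = 9749.4000

9749.4000 Hz


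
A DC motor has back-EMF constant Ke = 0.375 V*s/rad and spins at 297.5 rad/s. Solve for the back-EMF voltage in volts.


V_emf = Ke * omega = 0.375*297.5 = 111.5625

111.5625 V


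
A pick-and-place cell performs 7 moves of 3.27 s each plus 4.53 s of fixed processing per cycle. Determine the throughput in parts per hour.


T_cycle = 7*3.27 + 4.53 = 27.4200 s
rate = 3600/T = 131.2910

131.2910 parts/hour


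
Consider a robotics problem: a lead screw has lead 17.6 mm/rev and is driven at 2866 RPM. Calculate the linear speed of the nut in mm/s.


v = lead * (RPM/60) = 17.6*2866/60 = 840.6933

840.6933 mm/s


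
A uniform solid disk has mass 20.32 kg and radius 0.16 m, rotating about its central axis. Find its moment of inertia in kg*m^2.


I = (1/2)*m*R^2 = 0.5*20.32*0.16^2 = 0.2601

0.2601 kg*m^2


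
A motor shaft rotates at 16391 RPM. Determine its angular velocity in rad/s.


omega = 16391 * 2*pi/60 = 1716.4615

1716.4615 rad/s


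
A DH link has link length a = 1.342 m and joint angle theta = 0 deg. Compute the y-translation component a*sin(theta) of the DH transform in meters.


a*sin(theta) = 1.342*sin(0 deg) = 0

0 m


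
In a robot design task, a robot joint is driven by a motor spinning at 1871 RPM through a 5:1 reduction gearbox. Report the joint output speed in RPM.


omega_joint = omega_motor / N = 1871 / 5 = 374.2000

374.2000 RPM


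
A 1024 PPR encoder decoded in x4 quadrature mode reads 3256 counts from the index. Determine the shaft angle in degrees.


angle = counts * 360 / (PPR*4) = 3256 * 360 / 4096 = 286.1719

286.1719 degrees


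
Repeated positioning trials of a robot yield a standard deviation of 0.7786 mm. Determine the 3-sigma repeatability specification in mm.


repeatability = 3*sigma = 3*0.7786 = 2.3358

2.3358 mm


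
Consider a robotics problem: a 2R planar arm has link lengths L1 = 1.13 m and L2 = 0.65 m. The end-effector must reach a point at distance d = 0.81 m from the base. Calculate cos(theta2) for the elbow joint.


cos(th2) = (d^2 - L1^2 - L2^2)/(2*L1*L2) = (0.81^2 - 1.13^2 - 0.65^2)/(2*1.13*0.65) = -0.7102

-0.7102


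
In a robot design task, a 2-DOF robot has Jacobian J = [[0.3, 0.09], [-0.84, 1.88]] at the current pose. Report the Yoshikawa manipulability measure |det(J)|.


det(J) = 0.3*1.88 - (0.09)*(-0.84) = 0.6396
|det(J)| = 0.6396

0.6396


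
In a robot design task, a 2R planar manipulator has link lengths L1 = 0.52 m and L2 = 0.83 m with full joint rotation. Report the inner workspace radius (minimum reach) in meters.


r_min = |L1 - L2| = |0.52 - 0.83| = 0.3100

0.3100 m


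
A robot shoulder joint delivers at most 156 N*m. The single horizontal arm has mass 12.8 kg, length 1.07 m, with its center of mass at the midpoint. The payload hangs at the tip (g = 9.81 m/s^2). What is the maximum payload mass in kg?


tau_arm = m_arm*g*(L/2) = 12.8*9.81*1.07/2 = 67.1789 N*m
tau_payload = tau_max - tau_arm = 156 - 67.1789 = 88.8211
m_payload = tau_payload / (g*L) = 88.8211 / (9.81*1.07) = 8.4618

8.4618 kg


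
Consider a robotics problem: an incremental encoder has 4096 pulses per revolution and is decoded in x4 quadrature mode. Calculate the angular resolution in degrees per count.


resolution = 360 / (PPR * 4) = 360 / 16384 = 0.0220

0.0220 degrees


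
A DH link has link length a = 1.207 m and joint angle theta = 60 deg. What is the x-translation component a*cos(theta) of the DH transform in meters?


a*cos(theta) = 1.207*cos(60 deg) = 0.6035

0.6035 m


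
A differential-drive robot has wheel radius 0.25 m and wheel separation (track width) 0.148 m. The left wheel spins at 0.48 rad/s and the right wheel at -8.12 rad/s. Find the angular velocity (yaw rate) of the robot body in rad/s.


omega = r*(wR - wL)/L = 0.25*(-8.12 - (0.48))/0.148 = -14.5270

-14.5270 rad/s


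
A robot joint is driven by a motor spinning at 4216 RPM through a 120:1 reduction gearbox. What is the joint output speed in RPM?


omega_joint = omega_motor / N = 4216 / 120 = 35.1333

35.1333 RPM


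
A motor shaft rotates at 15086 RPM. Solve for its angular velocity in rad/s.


omega = 15086 * 2*pi/60 = 1579.8022

1579.8022 rad/s


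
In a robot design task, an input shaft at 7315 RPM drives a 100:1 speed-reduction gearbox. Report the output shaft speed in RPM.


omega_out = omega_in / N = 7315 / 100 = 73.1500

73.1500 RPM


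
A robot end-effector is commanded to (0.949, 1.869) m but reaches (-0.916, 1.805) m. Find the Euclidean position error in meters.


dx = -0.916 - (0.949) = -1.8650, dy = 1.805 - (1.869) = -0.0640
err = sqrt(3.478225 + 0.004096) = 1.8661

1.8661 m


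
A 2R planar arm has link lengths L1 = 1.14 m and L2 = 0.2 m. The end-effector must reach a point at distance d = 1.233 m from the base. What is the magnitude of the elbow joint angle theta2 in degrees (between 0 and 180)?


cos(th2) = (d^2 - L1^2 - L2^2)/(2*L1*L2) = (1.233^2 - 1.14^2 - 0.2^2)/(2*1.14*0.2) = 0.39624781
th2 = acos(0.39624781) = 66.6562 deg

66.6562 degrees


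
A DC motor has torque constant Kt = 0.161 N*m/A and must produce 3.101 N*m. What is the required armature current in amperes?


I = tau / Kt = 3.101/0.161 = 19.2609

19.2609 A


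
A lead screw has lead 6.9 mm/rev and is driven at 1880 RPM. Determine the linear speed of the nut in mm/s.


v = lead * (RPM/60) = 6.9*1880/60 = 216.2000

216.2000 mm/s


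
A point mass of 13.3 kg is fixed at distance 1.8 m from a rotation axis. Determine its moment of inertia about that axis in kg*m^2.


I = m*r^2 = 13.3*1.8^2 = 43.0920

43.0920 kg*m^2


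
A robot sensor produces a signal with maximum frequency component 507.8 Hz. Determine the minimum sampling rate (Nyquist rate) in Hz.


f_s,min = 2*f_max = 2*507.8 = 1015.6000

1015.6000 Hz


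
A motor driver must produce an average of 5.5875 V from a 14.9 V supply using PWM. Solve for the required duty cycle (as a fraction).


D = V_avg/V_supply = 5.5875/14.9 = 0.3750

0.3750


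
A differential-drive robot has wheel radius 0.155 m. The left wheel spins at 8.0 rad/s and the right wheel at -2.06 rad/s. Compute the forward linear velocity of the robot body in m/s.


v = r*(wR + wL)/2 = 0.155*(-2.06 + 8.0)/2 = 0.4603

0.4603 m/s


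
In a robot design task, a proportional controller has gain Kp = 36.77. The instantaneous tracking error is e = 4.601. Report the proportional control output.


u_P = Kp * e = 36.77 * 4.601 = 169.1788

169.1788


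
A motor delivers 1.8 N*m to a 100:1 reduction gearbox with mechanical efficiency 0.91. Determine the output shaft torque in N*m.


tau_out = tau_in * N * eta = 1.8 * 100 * 0.91 = 163.8000

163.8000 N*m


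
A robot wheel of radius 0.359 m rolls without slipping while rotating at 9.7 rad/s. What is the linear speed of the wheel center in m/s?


v = omega * r = 9.7 * 0.359 = 3.4823

3.4823 m/s


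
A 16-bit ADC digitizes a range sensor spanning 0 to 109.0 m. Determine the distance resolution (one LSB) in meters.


res = range / 2^n = 109.0/2^16 = 109.0/65536 = 0.0017

0.0017 m


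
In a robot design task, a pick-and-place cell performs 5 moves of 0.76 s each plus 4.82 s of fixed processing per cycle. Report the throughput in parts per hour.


T_cycle = 5*0.76 + 4.82 = 8.6200 s
rate = 3600/T = 417.6334

417.6334 parts/hour


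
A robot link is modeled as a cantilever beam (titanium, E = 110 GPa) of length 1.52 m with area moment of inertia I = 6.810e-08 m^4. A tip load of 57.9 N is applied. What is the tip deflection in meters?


delta = F*L^3/(3*E*I) = 57.9*1.52^3/(3*1.100e+11*6.810e-08)
      = 203.3336832/22473 = 0.0090

0.0090 m


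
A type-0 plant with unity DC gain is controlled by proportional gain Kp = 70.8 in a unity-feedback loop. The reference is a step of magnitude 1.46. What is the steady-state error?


e_ss = R/(1 + Kp) = 1.46/(1 + 70.8) = 1.46/71.8000 = 0.0203

0.0203


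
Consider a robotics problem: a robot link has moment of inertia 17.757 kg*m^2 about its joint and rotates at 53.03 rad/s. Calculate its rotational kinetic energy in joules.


KE = (1/2)*I*omega^2 = 0.5*17.757*53.03^2 = 24967.9481

24967.9481 J


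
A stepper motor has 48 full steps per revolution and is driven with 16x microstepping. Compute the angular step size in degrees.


step = 360/(48*16) = 360/768 = 0.4688

0.4688 degrees


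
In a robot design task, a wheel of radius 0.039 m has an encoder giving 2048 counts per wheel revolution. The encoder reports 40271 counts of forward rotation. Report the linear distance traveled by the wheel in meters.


revs = 40271/2048 = 19.663574
d = revs * 2*pi*r = 19.663574 * 2*pi*0.039 = 4.8184

4.8184 m


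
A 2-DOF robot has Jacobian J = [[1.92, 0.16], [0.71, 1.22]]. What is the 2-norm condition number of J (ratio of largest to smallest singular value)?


JJ^T eigenvalues: trace(JJ^T) = 5.7045, det(JJ^T) = det(J)^2 = 4.96754944
s_max^2 = (5.7045 + sqrt(12.67112249))/2 = 4.63207601
s_min^2 = (5.7045 - sqrt(12.67112249))/2 = 1.07242399
kappa = s_max/s_min = sqrt(4.63207601/1.07242399) = 2.0783

2.0783


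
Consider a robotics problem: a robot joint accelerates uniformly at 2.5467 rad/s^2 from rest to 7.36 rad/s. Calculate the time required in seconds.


t = delta_omega / alpha = 7.36 / 2.5467 = 2.8900

2.8900 s


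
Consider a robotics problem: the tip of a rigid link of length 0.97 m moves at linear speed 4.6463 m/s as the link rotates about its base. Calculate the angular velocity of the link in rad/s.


omega = v / L = 4.6463 / 0.97 = 4.7900

4.7900 rad/s


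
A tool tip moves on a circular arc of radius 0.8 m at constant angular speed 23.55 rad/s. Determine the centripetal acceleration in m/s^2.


a_c = omega^2 * r = 23.55^2 * 0.8 = 443.6820

443.6820 m/s^2


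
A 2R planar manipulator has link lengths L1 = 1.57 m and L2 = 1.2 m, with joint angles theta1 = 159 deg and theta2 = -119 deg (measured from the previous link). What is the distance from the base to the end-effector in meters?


x = L1*cos(th1) + L2*cos(th1+th2) = -0.546468
y = L1*sin(th1) + L2*sin(th1+th2) = 1.333983
d = sqrt(x^2 + y^2) = sqrt(0.298627 + 1.779511) = 1.4416

1.4416 m


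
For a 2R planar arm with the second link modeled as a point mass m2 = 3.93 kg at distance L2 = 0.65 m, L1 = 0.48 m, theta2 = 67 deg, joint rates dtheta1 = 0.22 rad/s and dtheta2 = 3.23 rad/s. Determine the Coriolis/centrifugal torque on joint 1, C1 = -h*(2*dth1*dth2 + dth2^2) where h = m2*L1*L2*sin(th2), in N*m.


h = m2*L1*L2*sin(th2) = 3.93*0.48*0.65*sin(67 deg) = 1.128686
C1 = -h*(2*0.22*3.23 + 3.23^2) = -1.128686*11.8541 = -13.3796

-13.3796 N*m


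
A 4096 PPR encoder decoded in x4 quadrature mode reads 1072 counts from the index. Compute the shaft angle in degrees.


angle = counts * 360 / (PPR*4) = 1072 * 360 / 16384 = 23.5547

23.5547 degrees


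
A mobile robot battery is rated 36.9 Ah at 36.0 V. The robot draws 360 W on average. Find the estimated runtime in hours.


E = 36.9*36.0 = 1328.4000 Wh
t = E/P = 1328.4000/360 = 3.6900

3.6900 hours


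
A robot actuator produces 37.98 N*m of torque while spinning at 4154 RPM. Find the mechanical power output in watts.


omega = 4154 * 2*pi/60 = 435.005863 rad/s
P = tau * omega = 37.98 * 435.005863 = 16521.5227

16521.5227 W


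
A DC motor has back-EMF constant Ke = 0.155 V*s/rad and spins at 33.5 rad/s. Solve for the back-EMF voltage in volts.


V_emf = Ke * omega = 0.155*33.5 = 5.1925

5.1925 V
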